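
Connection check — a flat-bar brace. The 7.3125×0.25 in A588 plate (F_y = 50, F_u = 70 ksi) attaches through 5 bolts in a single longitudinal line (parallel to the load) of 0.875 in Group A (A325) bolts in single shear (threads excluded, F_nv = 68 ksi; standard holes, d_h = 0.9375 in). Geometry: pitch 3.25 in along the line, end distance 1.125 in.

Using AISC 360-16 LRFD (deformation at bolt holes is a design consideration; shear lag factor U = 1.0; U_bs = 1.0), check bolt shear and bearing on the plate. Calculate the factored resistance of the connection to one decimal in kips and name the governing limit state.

Bolt shear: A_b = π(0.875)²/4 = 0.60132 in². φR_n = 0.75 × 68 × 0.60132 × 5 × 1 = 153.3 kips.
Bearing (0.25 in plate, F_u = 70 ksi): end bolts L_c = 1.125 − 0.9375/2 = 0.65625, R_n = min(1.2×0.65625×0.25×70, 2.4×0.875×0.25×70) = 13.781 kips/bolt; interior L_c = 3.25 − 0.9375 = 2.3125, R_n = 36.75 kips/bolt. φR_n = 0.75 × (1×13.781 + 4×36.75) = 120.6 kips.
Governing: min(153.3, 120.6) = 120.6 kips → bearing.

120.6 kips (bearing governs)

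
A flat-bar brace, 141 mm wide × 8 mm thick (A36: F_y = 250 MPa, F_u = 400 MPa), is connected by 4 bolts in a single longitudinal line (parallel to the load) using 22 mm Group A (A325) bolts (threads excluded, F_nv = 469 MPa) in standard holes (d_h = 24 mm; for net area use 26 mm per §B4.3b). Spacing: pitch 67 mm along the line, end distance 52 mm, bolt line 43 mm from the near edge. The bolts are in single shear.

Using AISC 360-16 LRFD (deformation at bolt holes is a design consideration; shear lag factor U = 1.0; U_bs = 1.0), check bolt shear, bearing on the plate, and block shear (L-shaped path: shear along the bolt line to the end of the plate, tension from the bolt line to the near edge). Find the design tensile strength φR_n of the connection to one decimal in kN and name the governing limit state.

299.7 kN (block shear governs)

Bolt shear: A_b = π(22)²/4 = 380.13 mm². φR_n = 0.75 × 469 × 380.13 × 4 × 1 = 534.8 kN.
Bearing (8 mm plate, F_u = 400 MPa): end bolts L_c = 52 − 24/2 = 40, R_n = min(1.2×40×8×400, 2.4×22×8×400) = 153.6 kN/bolt; interior L_c = 67 − 24 = 43, R_n = 165.12 kN/bolt. φR_n = 0.75 × (1×153.6 + 3×165.12) = 486.7 kN.
Block shear: shear path 1×[52+3×67] = 1×253 mm, A_gv = 2024, A_nv = 1×(253 − 3.5×26)×8 = 1296 mm²; tension to near edge: (43 − 0.5×26)×8 = 240 mm². R_n = min(0.6×400×1296, 0.6×250×2024) + 1.0×400×240 = min(311.04, 303.6) + 96 = 399.6 kN. φR_n = 0.75 × 399.6 = 299.7 kN.
Governing: min(534.8, 486.7, 299.7) = 299.7 kN → block shear.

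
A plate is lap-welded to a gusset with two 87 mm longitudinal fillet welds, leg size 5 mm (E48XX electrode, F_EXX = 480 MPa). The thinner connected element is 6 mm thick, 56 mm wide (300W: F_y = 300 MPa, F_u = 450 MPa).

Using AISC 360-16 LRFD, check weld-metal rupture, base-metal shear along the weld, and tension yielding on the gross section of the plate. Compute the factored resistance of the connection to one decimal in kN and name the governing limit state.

Weld metal: throat = 0.707×5 = 3.535 mm, L = 2×87 = 174 mm. φR_n = 0.75 × 0.6 × 480 × 3.535 × 174 = 132.9 kN.
Base metal shear (6 mm plate): yield φR_n = 1.0×0.6×300×6×174 = 187.9 kN; rupture φR_n = 0.75×0.6×450×6×174 = 211.4 kN; take 187.9 kN (yield).
Tension yield (gross): A_g = 56×6 = 336 mm². φR_n = 0.90 × 300 × 336 = 90.7 kN.
Governing: min(132.9, 187.9, 90.7) = 90.7 kN → gross-section yield.

90.7 kN (gross-section yield governs)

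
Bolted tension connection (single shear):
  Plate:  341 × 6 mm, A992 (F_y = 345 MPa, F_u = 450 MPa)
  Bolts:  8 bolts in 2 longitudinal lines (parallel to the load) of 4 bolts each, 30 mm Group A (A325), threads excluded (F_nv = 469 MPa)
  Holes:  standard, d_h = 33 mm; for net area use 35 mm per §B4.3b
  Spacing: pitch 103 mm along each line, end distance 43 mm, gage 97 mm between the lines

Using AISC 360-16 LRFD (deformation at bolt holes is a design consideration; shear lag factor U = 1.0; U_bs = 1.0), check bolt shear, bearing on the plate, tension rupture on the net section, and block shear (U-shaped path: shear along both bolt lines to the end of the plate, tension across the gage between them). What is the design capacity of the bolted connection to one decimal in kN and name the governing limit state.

Bolt shear: A_b = π(30)²/4 = 706.86 mm². φR_n = 0.75 × 469 × 706.86 × 8 × 1 = 1989.1 kN.
Bearing (6 mm plate, F_u = 450 MPa): end bolts L_c = 43 − 33/2 = 26.5, R_n = min(1.2×26.5×6×450, 2.4×30×6×450) = 85.86 kN/bolt; interior L_c = 103 − 33 = 70, R_n = 194.4 kN/bolt. φR_n = 0.75 × (2×85.86 + 6×194.4) = 1003.6 kN.
Tension rupture (net): A_n = (341 − 2×35)×6 = 1626 mm² (U = 1.0, A_e = A_n). φR_n = 0.75 × 450 × 1626 = 548.8 kN.
Block shear: shear path 2×[43+3×103] = 2×352 mm, A_gv = 4224, A_nv = 2×(352 − 3.5×35)×6 = 2754 mm²; tension across gage: (97 − 1×35)×6 = 372 mm². R_n = min(0.6×450×2754, 0.6×345×4224) + 1.0×450×372 = min(743.58, 874.37) + 167.4 = 910.98 kN. φR_n = 0.75 × 910.98 = 683.2 kN.
Governing: min(1989.1, 1003.6, 548.8, 683.2) = 548.8 kN → net-section rupture.

548.8 kN (net-section rupture governs)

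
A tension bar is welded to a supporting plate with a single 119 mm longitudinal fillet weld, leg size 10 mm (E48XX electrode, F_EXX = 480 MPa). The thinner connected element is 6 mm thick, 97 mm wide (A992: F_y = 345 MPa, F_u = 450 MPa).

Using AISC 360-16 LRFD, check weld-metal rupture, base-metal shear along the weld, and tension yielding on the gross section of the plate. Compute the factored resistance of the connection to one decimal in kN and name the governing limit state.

144.6 kN (base-metal shear governs)

Weld metal: throat = 0.707×10 = 7.07 mm, L = 119 mm. φR_n = 0.75 × 0.6 × 480 × 7.07 × 119 = 181.7 kN.
Base metal shear (6 mm plate): yield φR_n = 1.0×0.6×345×6×119 = 147.8 kN; rupture φR_n = 0.75×0.6×450×6×119 = 144.6 kN; take 144.6 kN (rupture).
Tension yield (gross): A_g = 97×6 = 582 mm². φR_n = 0.90 × 345 × 582 = 180.7 kN.
Governing: min(181.7, 144.6, 180.7) = 144.6 kN → base-metal shear.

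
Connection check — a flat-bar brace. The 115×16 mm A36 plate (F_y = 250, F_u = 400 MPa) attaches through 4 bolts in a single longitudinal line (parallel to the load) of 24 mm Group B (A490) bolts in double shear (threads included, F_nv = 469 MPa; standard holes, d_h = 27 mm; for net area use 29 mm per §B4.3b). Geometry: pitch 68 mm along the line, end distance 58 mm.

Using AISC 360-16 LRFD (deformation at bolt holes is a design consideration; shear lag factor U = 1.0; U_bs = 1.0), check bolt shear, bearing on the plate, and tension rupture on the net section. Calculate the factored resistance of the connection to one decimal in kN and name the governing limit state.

412.8 kN (net-section rupture governs)

Bolt shear: A_b = π(24)²/4 = 452.39 mm². φR_n = 0.75 × 469 × 452.39 × 4 × 2 = 1273.0 kN.
Bearing (16 mm plate, F_u = 400 MPa): end bolts L_c = 58 − 27/2 = 44.5, R_n = min(1.2×44.5×16×400, 2.4×24×16×400) = 341.76 kN/bolt; interior L_c = 68 − 27 = 41, R_n = 314.88 kN/bolt. φR_n = 0.75 × (1×341.76 + 3×314.88) = 964.8 kN.
Tension rupture (net): A_n = (115 − 1×29)×16 = 1376 mm² (U = 1.0, A_e = A_n). φR_n = 0.75 × 400 × 1376 = 412.8 kN.
Governing: min(1273.0, 964.8, 412.8) = 412.8 kN → net-section rupture.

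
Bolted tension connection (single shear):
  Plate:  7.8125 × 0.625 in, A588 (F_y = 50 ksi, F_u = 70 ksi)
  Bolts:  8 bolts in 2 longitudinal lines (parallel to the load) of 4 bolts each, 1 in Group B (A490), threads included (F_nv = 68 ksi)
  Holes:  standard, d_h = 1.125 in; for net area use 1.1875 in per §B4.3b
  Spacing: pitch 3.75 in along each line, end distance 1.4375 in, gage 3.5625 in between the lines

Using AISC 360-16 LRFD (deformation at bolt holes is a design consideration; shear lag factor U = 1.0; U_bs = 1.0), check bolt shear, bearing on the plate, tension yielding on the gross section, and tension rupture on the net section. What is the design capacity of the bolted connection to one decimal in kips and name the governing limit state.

178.4 kips (net-section rupture governs)

Bolt shear: A_b = π(1)²/4 = 0.7854 in². φR_n = 0.75 × 68 × 0.7854 × 8 × 1 = 320.4 kips.
Bearing (0.625 in plate, F_u = 70 ksi): end bolts L_c = 1.4375 − 1.125/2 = 0.875, R_n = min(1.2×0.875×0.625×70, 2.4×1×0.625×70) = 45.938 kips/bolt; interior L_c = 3.75 − 1.125 = 2.625, R_n = 105 kips/bolt. φR_n = 0.75 × (2×45.938 + 6×105) = 541.4 kips.
Tension yield (gross): A_g = 7.8125×0.625 = 4.8828 in². φR_n = 0.90 × 50 × 4.8828 = 219.7 kips.
Tension rupture (net): A_n = (7.8125 − 2×1.1875)×0.625 = 3.3984 in² (U = 1.0, A_e = A_n). φR_n = 0.75 × 70 × 3.3984 = 178.4 kips.
Governing: min(320.4, 541.4, 219.7, 178.4) = 178.4 kips → net-section rupture.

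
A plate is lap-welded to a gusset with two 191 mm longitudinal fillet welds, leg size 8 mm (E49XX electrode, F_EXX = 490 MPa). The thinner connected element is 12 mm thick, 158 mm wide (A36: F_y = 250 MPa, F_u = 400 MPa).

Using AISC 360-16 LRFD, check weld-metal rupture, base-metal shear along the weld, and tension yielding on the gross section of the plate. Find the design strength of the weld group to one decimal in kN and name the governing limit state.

Weld metal: throat = 0.707×8 = 5.656 mm, L = 2×191 = 382 mm. φR_n = 0.75 × 0.6 × 490 × 5.656 × 382 = 476.4 kN.
Base metal shear (12 mm plate): yield φR_n = 1.0×0.6×250×12×382 = 687.6 kN; rupture φR_n = 0.75×0.6×400×12×382 = 825.1 kN; take 687.6 kN (yield).
Tension yield (gross): A_g = 158×12 = 1896 mm². φR_n = 0.90 × 250 × 1896 = 426.6 kN.
Governing: min(476.4, 687.6, 426.6) = 426.6 kN → gross-section yield.

426.6 kN (gross-section yield governs)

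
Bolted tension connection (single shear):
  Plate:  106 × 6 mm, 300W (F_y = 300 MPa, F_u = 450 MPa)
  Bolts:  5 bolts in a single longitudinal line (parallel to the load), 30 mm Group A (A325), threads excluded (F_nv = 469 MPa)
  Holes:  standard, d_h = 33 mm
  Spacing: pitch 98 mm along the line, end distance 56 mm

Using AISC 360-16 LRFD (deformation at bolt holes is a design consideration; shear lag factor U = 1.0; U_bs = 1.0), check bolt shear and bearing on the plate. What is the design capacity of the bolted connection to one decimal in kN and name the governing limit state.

679.2 kN (bearing governs)

Bolt shear: A_b = π(30)²/4 = 706.86 mm². φR_n = 0.75 × 469 × 706.86 × 5 × 1 = 1243.2 kN.
Bearing (6 mm plate, F_u = 450 MPa): end bolts L_c = 56 − 33/2 = 39.5, R_n = min(1.2×39.5×6×450, 2.4×30×6×450) = 127.98 kN/bolt; interior L_c = 98 − 33 = 65, R_n = 194.4 kN/bolt. φR_n = 0.75 × (1×127.98 + 4×194.4) = 679.2 kN.
Governing: min(1243.2, 679.2) = 679.2 kN → bearing.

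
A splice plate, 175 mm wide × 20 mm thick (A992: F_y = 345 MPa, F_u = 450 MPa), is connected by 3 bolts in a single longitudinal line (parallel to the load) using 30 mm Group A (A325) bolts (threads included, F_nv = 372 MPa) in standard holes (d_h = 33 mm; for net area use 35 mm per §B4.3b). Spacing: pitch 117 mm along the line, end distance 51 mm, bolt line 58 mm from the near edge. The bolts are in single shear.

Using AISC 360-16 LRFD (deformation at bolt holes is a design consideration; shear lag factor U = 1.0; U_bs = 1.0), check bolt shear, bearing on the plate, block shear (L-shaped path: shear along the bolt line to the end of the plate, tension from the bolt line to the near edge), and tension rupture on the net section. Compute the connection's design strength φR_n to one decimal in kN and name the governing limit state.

591.6 kN (bolt shear governs)

Bolt shear: A_b = π(30)²/4 = 706.86 mm². φR_n = 0.75 × 372 × 706.86 × 3 × 1 = 591.6 kN.
Bearing (20 mm plate, F_u = 450 MPa): end bolts L_c = 51 − 33/2 = 34.5, R_n = min(1.2×34.5×20×450, 2.4×30×20×450) = 372.6 kN/bolt; interior L_c = 117 − 33 = 84, R_n = 648 kN/bolt. φR_n = 0.75 × (1×372.6 + 2×648) = 1251.5 kN.
Block shear: shear path 1×[51+2×117] = 1×285 mm, A_gv = 5700, A_nv = 1×(285 − 2.5×35)×20 = 3950 mm²; tension to near edge: (58 − 0.5×35)×20 = 810 mm². R_n = min(0.6×450×3950, 0.6×345×5700) + 1.0×450×810 = min(1066.5, 1179.9) + 364.5 = 1431 kN. φR_n = 0.75 × 1431 = 1073.3 kN.
Tension rupture (net): A_n = (175 − 1×35)×20 = 2800 mm² (U = 1.0, A_e = A_n). φR_n = 0.75 × 450 × 2800 = 945.0 kN.
Governing: min(591.6, 1251.5, 1073.3, 945.0) = 591.6 kN → bolt shear.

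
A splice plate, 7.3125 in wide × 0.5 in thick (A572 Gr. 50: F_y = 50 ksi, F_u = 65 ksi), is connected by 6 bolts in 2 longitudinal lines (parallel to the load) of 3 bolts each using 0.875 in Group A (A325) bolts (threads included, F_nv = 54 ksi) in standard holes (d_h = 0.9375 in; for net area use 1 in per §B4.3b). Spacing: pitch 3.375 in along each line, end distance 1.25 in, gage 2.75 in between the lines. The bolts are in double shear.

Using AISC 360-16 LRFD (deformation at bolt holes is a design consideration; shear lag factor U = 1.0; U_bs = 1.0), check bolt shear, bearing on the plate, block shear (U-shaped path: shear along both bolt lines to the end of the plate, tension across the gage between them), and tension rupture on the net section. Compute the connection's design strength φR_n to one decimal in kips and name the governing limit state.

Bolt shear: A_b = π(0.875)²/4 = 0.60132 in². φR_n = 0.75 × 54 × 0.60132 × 6 × 2 = 292.2 kips.
Bearing (0.5 in plate, F_u = 65 ksi): end bolts L_c = 1.25 − 0.9375/2 = 0.78125, R_n = min(1.2×0.78125×0.5×65, 2.4×0.875×0.5×65) = 30.469 kips/bolt; interior L_c = 3.375 − 0.9375 = 2.4375, R_n = 68.25 kips/bolt. φR_n = 0.75 × (2×30.469 + 4×68.25) = 250.5 kips.
Block shear: shear path 2×[1.25+2×3.375] = 2×8 in, A_gv = 8, A_nv = 2×(8 − 2.5×1)×0.5 = 5.5 in²; tension across gage: (2.75 − 1×1)×0.5 = 0.875 in². R_n = min(0.6×65×5.5, 0.6×50×8) + 1.0×65×0.875 = min(214.5, 240) + 56.875 = 271.38 kips. φR_n = 0.75 × 271.38 = 203.5 kips.
Tension rupture (net): A_n = (7.3125 − 2×1)×0.5 = 2.6563 in² (U = 1.0, A_e = A_n). φR_n = 0.75 × 65 × 2.6563 = 129.5 kips.
Governing: min(292.2, 250.5, 203.5, 129.5) = 129.5 kips → net-section rupture.

129.5 kips (net-section rupture governs)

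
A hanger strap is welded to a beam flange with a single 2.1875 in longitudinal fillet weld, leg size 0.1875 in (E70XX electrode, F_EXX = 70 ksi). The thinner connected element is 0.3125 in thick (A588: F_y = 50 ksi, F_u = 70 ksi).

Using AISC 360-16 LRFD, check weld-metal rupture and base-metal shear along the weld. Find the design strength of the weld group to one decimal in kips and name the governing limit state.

9.1 kips (weld metal governs)

Weld metal: throat = 0.707×0.1875 = 0.13256 in, L = 2.1875 in. φR_n = 0.75 × 0.6 × 70 × 0.13256 × 2.1875 = 9.1 kips.
Base metal shear (0.3125 in plate): yield φR_n = 1.0×0.6×50×0.3125×2.1875 = 20.5 kips; rupture φR_n = 0.75×0.6×70×0.3125×2.1875 = 21.5 kips; take 20.5 kips (yield).
Governing: min(9.1, 20.5) = 9.1 kips → weld metal.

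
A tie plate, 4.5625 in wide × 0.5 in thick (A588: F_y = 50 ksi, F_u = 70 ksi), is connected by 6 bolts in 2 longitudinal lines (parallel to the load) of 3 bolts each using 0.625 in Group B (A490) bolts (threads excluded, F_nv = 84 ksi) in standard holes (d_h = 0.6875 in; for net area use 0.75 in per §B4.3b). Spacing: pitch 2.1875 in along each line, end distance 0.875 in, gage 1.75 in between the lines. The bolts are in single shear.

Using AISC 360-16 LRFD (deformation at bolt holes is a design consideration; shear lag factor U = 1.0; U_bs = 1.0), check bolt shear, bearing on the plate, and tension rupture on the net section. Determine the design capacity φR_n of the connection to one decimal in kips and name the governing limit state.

80.4 kips (net-section rupture governs)

Bolt shear: A_b = π(0.625)²/4 = 0.3068 in². φR_n = 0.75 × 84 × 0.3068 × 6 × 1 = 116.0 kips.
Bearing (0.5 in plate, F_u = 70 ksi): end bolts L_c = 0.875 − 0.6875/2 = 0.53125, R_n = min(1.2×0.53125×0.5×70, 2.4×0.625×0.5×70) = 22.313 kips/bolt; interior L_c = 2.1875 − 0.6875 = 1.5, R_n = 52.5 kips/bolt. φR_n = 0.75 × (2×22.313 + 4×52.5) = 191.0 kips.
Tension rupture (net): A_n = (4.5625 − 2×0.75)×0.5 = 1.5313 in² (U = 1.0, A_e = A_n). φR_n = 0.75 × 70 × 1.5313 = 80.4 kips.
Governing: min(116.0, 191.0, 80.4) = 80.4 kips → net-section rupture.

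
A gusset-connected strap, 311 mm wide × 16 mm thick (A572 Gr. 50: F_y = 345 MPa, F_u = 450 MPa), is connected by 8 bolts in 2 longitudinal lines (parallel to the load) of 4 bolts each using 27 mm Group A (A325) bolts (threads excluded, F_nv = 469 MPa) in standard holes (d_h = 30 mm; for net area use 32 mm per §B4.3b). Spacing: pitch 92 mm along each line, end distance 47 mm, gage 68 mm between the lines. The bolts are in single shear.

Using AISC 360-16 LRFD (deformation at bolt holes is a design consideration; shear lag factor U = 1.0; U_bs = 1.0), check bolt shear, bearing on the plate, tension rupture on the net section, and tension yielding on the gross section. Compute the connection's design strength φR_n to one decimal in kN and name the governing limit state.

1333.8 kN (net-section rupture governs)

Bolt shear: A_b = π(27)²/4 = 572.56 mm². φR_n = 0.75 × 469 × 572.56 × 8 × 1 = 1611.2 kN.
Bearing (16 mm plate, F_u = 450 MPa): end bolts L_c = 47 − 30/2 = 32, R_n = min(1.2×32×16×450, 2.4×27×16×450) = 276.48 kN/bolt; interior L_c = 92 − 30 = 62, R_n = 466.56 kN/bolt. φR_n = 0.75 × (2×276.48 + 6×466.56) = 2514.2 kN.
Tension rupture (net): A_n = (311 − 2×32)×16 = 3952 mm² (U = 1.0, A_e = A_n). φR_n = 0.75 × 450 × 3952 = 1333.8 kN.
Tension yield (gross): A_g = 311×16 = 4976 mm². φR_n = 0.90 × 345 × 4976 = 1545.0 kN.
Governing: min(1611.2, 2514.2, 1333.8, 1545.0) = 1333.8 kN → net-section rupture.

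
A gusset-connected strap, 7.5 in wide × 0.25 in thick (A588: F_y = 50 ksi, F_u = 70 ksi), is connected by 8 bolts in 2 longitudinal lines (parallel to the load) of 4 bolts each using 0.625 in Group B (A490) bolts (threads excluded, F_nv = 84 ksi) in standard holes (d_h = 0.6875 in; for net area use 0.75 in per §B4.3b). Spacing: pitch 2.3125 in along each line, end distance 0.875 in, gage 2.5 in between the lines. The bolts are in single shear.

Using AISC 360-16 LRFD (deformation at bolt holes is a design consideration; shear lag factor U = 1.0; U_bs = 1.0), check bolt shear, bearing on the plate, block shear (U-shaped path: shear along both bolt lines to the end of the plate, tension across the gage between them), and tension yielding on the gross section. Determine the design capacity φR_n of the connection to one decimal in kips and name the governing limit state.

Bolt shear: A_b = π(0.625)²/4 = 0.3068 in². φR_n = 0.75 × 84 × 0.3068 × 8 × 1 = 154.6 kips.
Bearing (0.25 in plate, F_u = 70 ksi): end bolts L_c = 0.875 − 0.6875/2 = 0.53125, R_n = min(1.2×0.53125×0.25×70, 2.4×0.625×0.25×70) = 11.156 kips/bolt; interior L_c = 2.3125 − 0.6875 = 1.625, R_n = 26.25 kips/bolt. φR_n = 0.75 × (2×11.156 + 6×26.25) = 134.9 kips.
Block shear: shear path 2×[0.875+3×2.3125] = 2×7.8125 in, A_gv = 3.9063, A_nv = 2×(7.8125 − 3.5×0.75)×0.25 = 2.5938 in²; tension across gage: (2.5 − 1×0.75)×0.25 = 0.4375 in². R_n = min(0.6×70×2.5938, 0.6×50×3.9063) + 1.0×70×0.4375 = min(108.94, 117.19) + 30.625 = 139.57 kips. φR_n = 0.75 × 139.57 = 104.7 kips.
Tension yield (gross): A_g = 7.5×0.25 = 1.875 in². φR_n = 0.90 × 50 × 1.875 = 84.4 kips.
Governing: min(154.6, 134.9, 104.7, 84.4) = 84.4 kips → gross-section yield.

84.4 kips (gross-section yield governs)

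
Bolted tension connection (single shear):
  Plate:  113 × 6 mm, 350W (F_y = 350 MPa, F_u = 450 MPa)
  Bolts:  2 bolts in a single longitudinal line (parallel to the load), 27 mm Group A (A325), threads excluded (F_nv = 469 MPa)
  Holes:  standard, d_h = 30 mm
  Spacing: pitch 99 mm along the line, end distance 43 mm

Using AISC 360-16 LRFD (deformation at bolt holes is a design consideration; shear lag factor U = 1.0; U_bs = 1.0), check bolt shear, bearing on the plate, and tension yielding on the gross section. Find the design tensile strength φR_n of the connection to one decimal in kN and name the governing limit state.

199.3 kN (bearing governs)

Bolt shear: A_b = π(27)²/4 = 572.56 mm². φR_n = 0.75 × 469 × 572.56 × 2 × 1 = 402.8 kN.
Bearing (6 mm plate, F_u = 450 MPa): end bolts L_c = 43 − 30/2 = 28, R_n = min(1.2×28×6×450, 2.4×27×6×450) = 90.72 kN/bolt; interior L_c = 99 − 30 = 69, R_n = 174.96 kN/bolt. φR_n = 0.75 × (1×90.72 + 1×174.96) = 199.3 kN.
Tension yield (gross): A_g = 113×6 = 678 mm². φR_n = 0.90 × 350 × 678 = 213.6 kN.
Governing: min(402.8, 199.3, 213.6) = 199.3 kN → bearing.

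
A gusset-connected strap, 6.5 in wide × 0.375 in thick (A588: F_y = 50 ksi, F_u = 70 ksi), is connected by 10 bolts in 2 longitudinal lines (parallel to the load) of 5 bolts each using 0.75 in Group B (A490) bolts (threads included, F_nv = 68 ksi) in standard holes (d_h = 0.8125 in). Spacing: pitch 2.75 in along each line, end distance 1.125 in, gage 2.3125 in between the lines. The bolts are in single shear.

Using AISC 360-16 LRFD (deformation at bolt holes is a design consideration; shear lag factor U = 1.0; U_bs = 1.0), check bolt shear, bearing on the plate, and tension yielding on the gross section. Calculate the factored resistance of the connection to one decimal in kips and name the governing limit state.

Bolt shear: A_b = π(0.75)²/4 = 0.44179 in². φR_n = 0.75 × 68 × 0.44179 × 10 × 1 = 225.3 kips.
Bearing (0.375 in plate, F_u = 70 ksi): end bolts L_c = 1.125 − 0.8125/2 = 0.71875, R_n = min(1.2×0.71875×0.375×70, 2.4×0.75×0.375×70) = 22.641 kips/bolt; interior L_c = 2.75 − 0.8125 = 1.9375, R_n = 47.25 kips/bolt. φR_n = 0.75 × (2×22.641 + 8×47.25) = 317.5 kips.
Tension yield (gross): A_g = 6.5×0.375 = 2.4375 in². φR_n = 0.90 × 50 × 2.4375 = 109.7 kips.
Governing: min(225.3, 317.5, 109.7) = 109.7 kips → gross-section yield.

109.7 kips (gross-section yield governs)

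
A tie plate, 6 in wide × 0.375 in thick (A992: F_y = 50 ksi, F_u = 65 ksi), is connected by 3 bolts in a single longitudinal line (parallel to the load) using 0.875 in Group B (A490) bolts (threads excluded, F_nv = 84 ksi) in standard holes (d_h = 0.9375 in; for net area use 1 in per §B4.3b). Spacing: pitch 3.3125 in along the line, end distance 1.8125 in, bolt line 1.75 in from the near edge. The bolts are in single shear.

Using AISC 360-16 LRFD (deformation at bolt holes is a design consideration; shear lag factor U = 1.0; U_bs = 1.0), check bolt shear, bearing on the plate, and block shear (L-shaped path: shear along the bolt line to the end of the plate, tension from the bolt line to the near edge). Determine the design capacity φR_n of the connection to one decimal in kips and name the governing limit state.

88.0 kips (block shear governs)

Bolt shear: A_b = π(0.875)²/4 = 0.60132 in². φR_n = 0.75 × 84 × 0.60132 × 3 × 1 = 113.6 kips.
Bearing (0.375 in plate, F_u = 65 ksi): end bolts L_c = 1.8125 − 0.9375/2 = 1.34375, R_n = min(1.2×1.34375×0.375×65, 2.4×0.875×0.375×65) = 39.305 kips/bolt; interior L_c = 3.3125 − 0.9375 = 2.375, R_n = 51.188 kips/bolt. φR_n = 0.75 × (1×39.305 + 2×51.188) = 106.3 kips.
Block shear: shear path 1×[1.8125+2×3.3125] = 1×8.4375 in, A_gv = 3.1641, A_nv = 1×(8.4375 − 2.5×1)×0.375 = 2.2266 in²; tension to near edge: (1.75 − 0.5×1)×0.375 = 0.46875 in². R_n = min(0.6×65×2.2266, 0.6×50×3.1641) + 1.0×65×0.46875 = min(86.837, 94.923) + 30.469 = 117.31 kips. φR_n = 0.75 × 117.31 = 88.0 kips.
Governing: min(113.6, 106.3, 88.0) = 88.0 kips → block shear.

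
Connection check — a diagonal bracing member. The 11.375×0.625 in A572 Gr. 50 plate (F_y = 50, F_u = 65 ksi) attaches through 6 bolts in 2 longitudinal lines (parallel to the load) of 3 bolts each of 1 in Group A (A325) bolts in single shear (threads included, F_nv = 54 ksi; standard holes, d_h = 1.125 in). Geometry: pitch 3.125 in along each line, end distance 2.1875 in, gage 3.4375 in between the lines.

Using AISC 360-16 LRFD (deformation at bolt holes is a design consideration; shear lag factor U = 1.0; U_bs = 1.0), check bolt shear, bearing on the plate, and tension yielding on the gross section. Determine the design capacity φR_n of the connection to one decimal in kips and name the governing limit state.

190.9 kips (bolt shear governs)

Bolt shear: A_b = π(1)²/4 = 0.7854 in². φR_n = 0.75 × 54 × 0.7854 × 6 × 1 = 190.9 kips.
Bearing (0.625 in plate, F_u = 65 ksi): end bolts L_c = 2.1875 − 1.125/2 = 1.625, R_n = min(1.2×1.625×0.625×65, 2.4×1×0.625×65) = 79.219 kips/bolt; interior L_c = 3.125 − 1.125 = 2, R_n = 97.5 kips/bolt. φR_n = 0.75 × (2×79.219 + 4×97.5) = 411.3 kips.
Tension yield (gross): A_g = 11.375×0.625 = 7.1094 in². φR_n = 0.90 × 50 × 7.1094 = 319.9 kips.
Governing: min(190.9, 411.3, 319.9) = 190.9 kips → bolt shear.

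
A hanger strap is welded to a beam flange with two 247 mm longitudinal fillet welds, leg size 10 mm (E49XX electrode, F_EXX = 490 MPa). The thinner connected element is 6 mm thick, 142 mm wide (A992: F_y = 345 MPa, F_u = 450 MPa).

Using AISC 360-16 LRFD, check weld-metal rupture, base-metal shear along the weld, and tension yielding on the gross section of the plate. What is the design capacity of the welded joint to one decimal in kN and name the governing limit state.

Weld metal: throat = 0.707×10 = 7.07 mm, L = 2×247 = 494 mm. φR_n = 0.75 × 0.6 × 490 × 7.07 × 494 = 770.1 kN.
Base metal shear (6 mm plate): yield φR_n = 1.0×0.6×345×6×494 = 613.5 kN; rupture φR_n = 0.75×0.6×450×6×494 = 600.2 kN; take 600.2 kN (rupture).
Tension yield (gross): A_g = 142×6 = 852 mm². φR_n = 0.90 × 345 × 852 = 264.5 kN.
Governing: min(770.1, 600.2, 264.5) = 264.5 kN → gross-section yield.

264.5 kN (gross-section yield governs)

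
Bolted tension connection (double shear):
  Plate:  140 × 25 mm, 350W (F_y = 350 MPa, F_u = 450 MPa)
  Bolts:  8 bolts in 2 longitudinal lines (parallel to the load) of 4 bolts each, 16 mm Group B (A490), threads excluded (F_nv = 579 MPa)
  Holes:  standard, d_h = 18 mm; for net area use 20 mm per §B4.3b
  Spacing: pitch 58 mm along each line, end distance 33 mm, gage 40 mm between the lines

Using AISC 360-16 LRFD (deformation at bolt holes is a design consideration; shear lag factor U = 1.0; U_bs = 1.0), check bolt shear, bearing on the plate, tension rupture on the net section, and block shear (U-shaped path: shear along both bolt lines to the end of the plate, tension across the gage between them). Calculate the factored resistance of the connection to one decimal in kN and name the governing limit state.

843.8 kN (net-section rupture governs)

Bolt shear: A_b = π(16)²/4 = 201.06 mm². φR_n = 0.75 × 579 × 201.06 × 8 × 2 = 1397.0 kN.
Bearing (25 mm plate, F_u = 450 MPa): end bolts L_c = 33 − 18/2 = 24, R_n = min(1.2×24×25×450, 2.4×16×25×450) = 324 kN/bolt; interior L_c = 58 − 18 = 40, R_n = 432 kN/bolt. φR_n = 0.75 × (2×324 + 6×432) = 2430.0 kN.
Tension rupture (net): A_n = (140 − 2×20)×25 = 2500 mm² (U = 1.0, A_e = A_n). φR_n = 0.75 × 450 × 2500 = 843.8 kN.
Block shear: shear path 2×[33+3×58] = 2×207 mm, A_gv = 10350, A_nv = 2×(207 − 3.5×20)×25 = 6850 mm²; tension across gage: (40 − 1×20)×25 = 500 mm². R_n = min(0.6×450×6850, 0.6×350×10350) + 1.0×450×500 = min(1849.5, 2173.5) + 225 = 2074.5 kN. φR_n = 0.75 × 2074.5 = 1555.9 kN.
Governing: min(1397.0, 2430.0, 843.8, 1555.9) = 843.8 kN → net-section rupture.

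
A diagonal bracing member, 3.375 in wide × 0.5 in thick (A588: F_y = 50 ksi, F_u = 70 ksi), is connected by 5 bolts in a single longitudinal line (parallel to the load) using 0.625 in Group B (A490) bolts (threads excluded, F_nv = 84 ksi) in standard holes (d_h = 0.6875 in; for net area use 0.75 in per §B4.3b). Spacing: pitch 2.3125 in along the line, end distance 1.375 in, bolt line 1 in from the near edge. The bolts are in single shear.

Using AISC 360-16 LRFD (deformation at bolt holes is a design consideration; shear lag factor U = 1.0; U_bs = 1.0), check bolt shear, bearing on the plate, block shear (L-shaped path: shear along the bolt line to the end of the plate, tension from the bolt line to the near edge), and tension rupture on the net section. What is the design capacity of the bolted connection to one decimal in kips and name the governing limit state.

68.9 kips (net-section rupture governs)

Bolt shear: A_b = π(0.625)²/4 = 0.3068 in². φR_n = 0.75 × 84 × 0.3068 × 5 × 1 = 96.6 kips.
Bearing (0.5 in plate, F_u = 70 ksi): end bolts L_c = 1.375 − 0.6875/2 = 1.03125, R_n = min(1.2×1.03125×0.5×70, 2.4×0.625×0.5×70) = 43.313 kips/bolt; interior L_c = 2.3125 − 0.6875 = 1.625, R_n = 52.5 kips/bolt. φR_n = 0.75 × (1×43.313 + 4×52.5) = 190.0 kips.
Block shear: shear path 1×[1.375+4×2.3125] = 1×10.625 in, A_gv = 5.3125, A_nv = 1×(10.625 − 4.5×0.75)×0.5 = 3.625 in²; tension to near edge: (1 − 0.5×0.75)×0.5 = 0.3125 in². R_n = min(0.6×70×3.625, 0.6×50×5.3125) + 1.0×70×0.3125 = min(152.25, 159.38) + 21.875 = 174.13 kips. φR_n = 0.75 × 174.13 = 130.6 kips.
Tension rupture (net): A_n = (3.375 − 1×0.75)×0.5 = 1.3125 in² (U = 1.0, A_e = A_n). φR_n = 0.75 × 70 × 1.3125 = 68.9 kips.
Governing: min(96.6, 190.0, 130.6, 68.9) = 68.9 kips → net-section rupture.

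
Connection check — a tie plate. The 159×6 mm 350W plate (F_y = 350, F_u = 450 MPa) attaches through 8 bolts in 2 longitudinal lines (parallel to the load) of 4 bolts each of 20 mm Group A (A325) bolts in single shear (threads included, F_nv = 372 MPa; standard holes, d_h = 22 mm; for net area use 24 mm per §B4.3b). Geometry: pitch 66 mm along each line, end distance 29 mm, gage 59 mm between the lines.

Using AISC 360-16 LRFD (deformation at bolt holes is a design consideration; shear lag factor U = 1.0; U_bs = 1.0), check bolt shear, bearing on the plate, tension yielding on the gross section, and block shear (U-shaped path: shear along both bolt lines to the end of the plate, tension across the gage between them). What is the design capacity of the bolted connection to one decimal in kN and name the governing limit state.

300.5 kN (gross-section yield governs)

Bolt shear: A_b = π(20)²/4 = 314.16 mm². φR_n = 0.75 × 372 × 314.16 × 8 × 1 = 701.2 kN.
Bearing (6 mm plate, F_u = 450 MPa): end bolts L_c = 29 − 22/2 = 18, R_n = min(1.2×18×6×450, 2.4×20×6×450) = 58.32 kN/bolt; interior L_c = 66 − 22 = 44, R_n = 129.6 kN/bolt. φR_n = 0.75 × (2×58.32 + 6×129.6) = 670.7 kN.
Tension yield (gross): A_g = 159×6 = 954 mm². φR_n = 0.90 × 350 × 954 = 300.5 kN.
Block shear: shear path 2×[29+3×66] = 2×227 mm, A_gv = 2724, A_nv = 2×(227 − 3.5×24)×6 = 1716 mm²; tension across gage: (59 − 1×24)×6 = 210 mm². R_n = min(0.6×450×1716, 0.6×350×2724) + 1.0×450×210 = min(463.32, 572.04) + 94.5 = 557.82 kN. φR_n = 0.75 × 557.82 = 418.4 kN.
Governing: min(701.2, 670.7, 300.5, 418.4) = 300.5 kN → gross-section yield.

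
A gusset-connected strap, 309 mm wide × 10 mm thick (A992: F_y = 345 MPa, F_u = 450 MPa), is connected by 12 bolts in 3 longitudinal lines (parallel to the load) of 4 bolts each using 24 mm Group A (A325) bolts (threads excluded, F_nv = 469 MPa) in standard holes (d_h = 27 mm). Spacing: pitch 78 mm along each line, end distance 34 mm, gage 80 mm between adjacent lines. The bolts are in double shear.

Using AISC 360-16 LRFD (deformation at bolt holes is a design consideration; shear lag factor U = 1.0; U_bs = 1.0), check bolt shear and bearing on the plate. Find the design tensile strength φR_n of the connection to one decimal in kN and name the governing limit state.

Bolt shear: A_b = π(24)²/4 = 452.39 mm². φR_n = 0.75 × 469 × 452.39 × 12 × 2 = 3819.1 kN.
Bearing (10 mm plate, F_u = 450 MPa): end bolts L_c = 34 − 27/2 = 20.5, R_n = min(1.2×20.5×10×450, 2.4×24×10×450) = 110.7 kN/bolt; interior L_c = 78 − 27 = 51, R_n = 259.2 kN/bolt. φR_n = 0.75 × (3×110.7 + 9×259.2) = 1998.7 kN.
Governing: min(3819.1, 1998.7) = 1998.7 kN → bearing.

1998.7 kN (bearing governs)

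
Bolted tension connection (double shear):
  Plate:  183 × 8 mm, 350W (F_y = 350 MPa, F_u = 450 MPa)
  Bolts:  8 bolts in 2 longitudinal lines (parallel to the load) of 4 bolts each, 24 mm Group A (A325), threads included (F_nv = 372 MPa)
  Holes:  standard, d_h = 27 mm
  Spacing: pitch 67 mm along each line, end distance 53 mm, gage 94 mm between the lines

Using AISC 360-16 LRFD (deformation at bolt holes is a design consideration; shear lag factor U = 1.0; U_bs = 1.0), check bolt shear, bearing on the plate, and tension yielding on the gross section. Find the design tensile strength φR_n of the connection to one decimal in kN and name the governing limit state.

Bolt shear: A_b = π(24)²/4 = 452.39 mm². φR_n = 0.75 × 372 × 452.39 × 8 × 2 = 2019.5 kN.
Bearing (8 mm plate, F_u = 450 MPa): end bolts L_c = 53 − 27/2 = 39.5, R_n = min(1.2×39.5×8×450, 2.4×24×8×450) = 170.64 kN/bolt; interior L_c = 67 − 27 = 40, R_n = 172.8 kN/bolt. φR_n = 0.75 × (2×170.64 + 6×172.8) = 1033.6 kN.
Tension yield (gross): A_g = 183×8 = 1464 mm². φR_n = 0.90 × 350 × 1464 = 461.2 kN.
Governing: min(2019.5, 1033.6, 461.2) = 461.2 kN → gross-section yield.

461.2 kN (gross-section yield governs)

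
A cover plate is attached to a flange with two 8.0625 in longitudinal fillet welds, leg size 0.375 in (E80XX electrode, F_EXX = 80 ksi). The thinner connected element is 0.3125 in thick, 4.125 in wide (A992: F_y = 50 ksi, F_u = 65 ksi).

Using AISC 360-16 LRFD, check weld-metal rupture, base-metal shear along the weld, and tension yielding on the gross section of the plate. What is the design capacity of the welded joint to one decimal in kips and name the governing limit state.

58.0 kips (gross-section yield governs)

Weld metal: throat = 0.707×0.375 = 0.26513 in, L = 2×8.0625 = 16.125 in. φR_n = 0.75 × 0.6 × 80 × 0.26513 × 16.125 = 153.9 kips.
Base metal shear (0.3125 in plate): yield φR_n = 1.0×0.6×50×0.3125×16.125 = 151.2 kips; rupture φR_n = 0.75×0.6×65×0.3125×16.125 = 147.4 kips; take 147.4 kips (rupture).
Tension yield (gross): A_g = 4.125×0.3125 = 1.2891 in². φR_n = 0.90 × 50 × 1.2891 = 58.0 kips.
Governing: min(153.9, 147.4, 58.0) = 58.0 kips → gross-section yield.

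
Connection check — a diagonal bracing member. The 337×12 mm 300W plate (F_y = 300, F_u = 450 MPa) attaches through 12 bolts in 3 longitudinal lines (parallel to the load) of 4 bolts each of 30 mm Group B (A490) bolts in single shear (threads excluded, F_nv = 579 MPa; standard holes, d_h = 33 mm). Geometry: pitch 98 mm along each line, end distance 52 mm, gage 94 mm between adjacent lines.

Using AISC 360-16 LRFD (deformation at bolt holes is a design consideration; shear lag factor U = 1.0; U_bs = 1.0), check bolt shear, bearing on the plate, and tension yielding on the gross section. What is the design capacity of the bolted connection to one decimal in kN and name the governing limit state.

1091.9 kN (gross-section yield governs)

Bolt shear: A_b = π(30)²/4 = 706.86 mm². φR_n = 0.75 × 579 × 706.86 × 12 × 1 = 3683.4 kN.
Bearing (12 mm plate, F_u = 450 MPa): end bolts L_c = 52 − 33/2 = 35.5, R_n = min(1.2×35.5×12×450, 2.4×30×12×450) = 230.04 kN/bolt; interior L_c = 98 − 33 = 65, R_n = 388.8 kN/bolt. φR_n = 0.75 × (3×230.04 + 9×388.8) = 3142.0 kN.
Tension yield (gross): A_g = 337×12 = 4044 mm². φR_n = 0.90 × 300 × 4044 = 1091.9 kN.
Governing: min(3683.4, 3142.0, 1091.9) = 1091.9 kN → gross-section yield.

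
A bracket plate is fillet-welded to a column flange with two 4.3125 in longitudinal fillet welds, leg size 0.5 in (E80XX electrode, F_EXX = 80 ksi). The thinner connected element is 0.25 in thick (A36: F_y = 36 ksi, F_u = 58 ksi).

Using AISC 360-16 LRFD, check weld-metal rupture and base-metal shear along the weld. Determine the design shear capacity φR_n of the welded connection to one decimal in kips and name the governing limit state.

46.6 kips (base-metal shear governs)

Weld metal: throat = 0.707×0.5 = 0.3535 in, L = 2×4.3125 = 8.625 in. φR_n = 0.75 × 0.6 × 80 × 0.3535 × 8.625 = 109.8 kips.
Base metal shear (0.25 in plate): yield φR_n = 1.0×0.6×36×0.25×8.625 = 46.6 kips; rupture φR_n = 0.75×0.6×58×0.25×8.625 = 56.3 kips; take 46.6 kips (yield).
Governing: min(109.8, 46.6) = 46.6 kips → base-metal shear.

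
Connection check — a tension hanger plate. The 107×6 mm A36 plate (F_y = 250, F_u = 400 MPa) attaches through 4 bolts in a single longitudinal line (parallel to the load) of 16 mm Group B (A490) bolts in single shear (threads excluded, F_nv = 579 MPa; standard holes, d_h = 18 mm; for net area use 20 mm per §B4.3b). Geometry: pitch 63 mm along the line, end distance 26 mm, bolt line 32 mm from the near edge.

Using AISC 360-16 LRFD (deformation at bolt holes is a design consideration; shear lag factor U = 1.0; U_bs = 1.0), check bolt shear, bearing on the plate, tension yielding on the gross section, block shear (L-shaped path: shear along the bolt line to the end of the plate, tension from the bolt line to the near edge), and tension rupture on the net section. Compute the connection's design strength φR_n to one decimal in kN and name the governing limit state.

Bolt shear: A_b = π(16)²/4 = 201.06 mm². φR_n = 0.75 × 579 × 201.06 × 4 × 1 = 349.2 kN.
Bearing (6 mm plate, F_u = 400 MPa): end bolts L_c = 26 − 18/2 = 17, R_n = min(1.2×17×6×400, 2.4×16×6×400) = 48.96 kN/bolt; interior L_c = 63 − 18 = 45, R_n = 92.16 kN/bolt. φR_n = 0.75 × (1×48.96 + 3×92.16) = 244.1 kN.
Tension yield (gross): A_g = 107×6 = 642 mm². φR_n = 0.90 × 250 × 642 = 144.5 kN.
Block shear: shear path 1×[26+3×63] = 1×215 mm, A_gv = 1290, A_nv = 1×(215 − 3.5×20)×6 = 870 mm²; tension to near edge: (32 − 0.5×20)×6 = 132 mm². R_n = min(0.6×400×870, 0.6×250×1290) + 1.0×400×132 = min(208.8, 193.5) + 52.8 = 246.3 kN. φR_n = 0.75 × 246.3 = 184.7 kN.
Tension rupture (net): A_n = (107 − 1×20)×6 = 522 mm² (U = 1.0, A_e = A_n). φR_n = 0.75 × 400 × 522 = 156.6 kN.
Governing: min(349.2, 244.1, 144.5, 184.7, 156.6) = 144.5 kN → gross-section yield.

144.5 kN (gross-section yield governs)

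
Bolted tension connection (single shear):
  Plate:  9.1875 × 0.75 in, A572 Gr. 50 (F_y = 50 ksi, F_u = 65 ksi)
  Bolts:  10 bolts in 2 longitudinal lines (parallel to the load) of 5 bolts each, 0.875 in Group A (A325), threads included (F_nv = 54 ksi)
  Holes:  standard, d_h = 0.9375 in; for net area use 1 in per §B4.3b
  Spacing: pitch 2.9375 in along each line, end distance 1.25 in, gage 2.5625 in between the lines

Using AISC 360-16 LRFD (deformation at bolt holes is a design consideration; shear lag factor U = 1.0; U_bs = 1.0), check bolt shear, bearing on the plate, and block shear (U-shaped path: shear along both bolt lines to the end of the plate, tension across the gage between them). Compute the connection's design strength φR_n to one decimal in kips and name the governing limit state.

243.5 kips (bolt shear governs)

Bolt shear: A_b = π(0.875)²/4 = 0.60132 in². φR_n = 0.75 × 54 × 0.60132 × 10 × 1 = 243.5 kips.
Bearing (0.75 in plate, F_u = 65 ksi): end bolts L_c = 1.25 − 0.9375/2 = 0.78125, R_n = min(1.2×0.78125×0.75×65, 2.4×0.875×0.75×65) = 45.703 kips/bolt; interior L_c = 2.9375 − 0.9375 = 2, R_n = 102.38 kips/bolt. φR_n = 0.75 × (2×45.703 + 8×102.38) = 682.8 kips.
Block shear: shear path 2×[1.25+4×2.9375] = 2×13 in, A_gv = 19.5, A_nv = 2×(13 − 4.5×1)×0.75 = 12.75 in²; tension across gage: (2.5625 − 1×1)×0.75 = 1.1719 in². R_n = min(0.6×65×12.75, 0.6×50×19.5) + 1.0×65×1.1719 = min(497.25, 585) + 76.174 = 573.42 kips. φR_n = 0.75 × 573.42 = 430.1 kips.
Governing: min(243.5, 682.8, 430.1) = 243.5 kips → bolt shear.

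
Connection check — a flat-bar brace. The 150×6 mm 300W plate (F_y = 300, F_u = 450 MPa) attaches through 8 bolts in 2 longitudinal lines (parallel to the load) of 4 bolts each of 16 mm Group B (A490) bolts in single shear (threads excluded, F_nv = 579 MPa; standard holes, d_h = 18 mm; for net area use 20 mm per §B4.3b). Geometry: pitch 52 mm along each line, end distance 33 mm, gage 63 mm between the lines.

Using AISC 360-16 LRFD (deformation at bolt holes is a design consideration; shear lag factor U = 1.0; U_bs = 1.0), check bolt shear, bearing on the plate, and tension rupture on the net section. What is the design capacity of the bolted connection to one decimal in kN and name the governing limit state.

Bolt shear: A_b = π(16)²/4 = 201.06 mm². φR_n = 0.75 × 579 × 201.06 × 8 × 1 = 698.5 kN.
Bearing (6 mm plate, F_u = 450 MPa): end bolts L_c = 33 − 18/2 = 24, R_n = min(1.2×24×6×450, 2.4×16×6×450) = 77.76 kN/bolt; interior L_c = 52 − 18 = 34, R_n = 103.68 kN/bolt. φR_n = 0.75 × (2×77.76 + 6×103.68) = 583.2 kN.
Tension rupture (net): A_n = (150 − 2×20)×6 = 660 mm² (U = 1.0, A_e = A_n). φR_n = 0.75 × 450 × 660 = 222.8 kN.
Governing: min(698.5, 583.2, 222.8) = 222.8 kN → net-section rupture.

222.8 kN (net-section rupture governs)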